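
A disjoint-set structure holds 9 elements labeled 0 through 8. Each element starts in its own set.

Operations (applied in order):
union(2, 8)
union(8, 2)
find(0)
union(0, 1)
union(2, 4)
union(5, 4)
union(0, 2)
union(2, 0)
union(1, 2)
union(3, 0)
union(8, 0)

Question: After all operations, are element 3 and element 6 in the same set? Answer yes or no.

Answer: no

Derivation:
Step 1: union(2, 8) -> merged; set of 2 now {2, 8}
Step 2: union(8, 2) -> already same set; set of 8 now {2, 8}
Step 3: find(0) -> no change; set of 0 is {0}
Step 4: union(0, 1) -> merged; set of 0 now {0, 1}
Step 5: union(2, 4) -> merged; set of 2 now {2, 4, 8}
Step 6: union(5, 4) -> merged; set of 5 now {2, 4, 5, 8}
Step 7: union(0, 2) -> merged; set of 0 now {0, 1, 2, 4, 5, 8}
Step 8: union(2, 0) -> already same set; set of 2 now {0, 1, 2, 4, 5, 8}
Step 9: union(1, 2) -> already same set; set of 1 now {0, 1, 2, 4, 5, 8}
Step 10: union(3, 0) -> merged; set of 3 now {0, 1, 2, 3, 4, 5, 8}
Step 11: union(8, 0) -> already same set; set of 8 now {0, 1, 2, 3, 4, 5, 8}
Set of 3: {0, 1, 2, 3, 4, 5, 8}; 6 is not a member.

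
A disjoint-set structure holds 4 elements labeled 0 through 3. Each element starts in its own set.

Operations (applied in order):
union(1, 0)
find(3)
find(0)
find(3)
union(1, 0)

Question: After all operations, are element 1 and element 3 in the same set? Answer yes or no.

Step 1: union(1, 0) -> merged; set of 1 now {0, 1}
Step 2: find(3) -> no change; set of 3 is {3}
Step 3: find(0) -> no change; set of 0 is {0, 1}
Step 4: find(3) -> no change; set of 3 is {3}
Step 5: union(1, 0) -> already same set; set of 1 now {0, 1}
Set of 1: {0, 1}; 3 is not a member.

Answer: no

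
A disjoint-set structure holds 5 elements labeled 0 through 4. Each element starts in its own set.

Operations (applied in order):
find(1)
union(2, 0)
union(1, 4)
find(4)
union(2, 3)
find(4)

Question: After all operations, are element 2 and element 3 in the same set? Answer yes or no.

Answer: yes

Derivation:
Step 1: find(1) -> no change; set of 1 is {1}
Step 2: union(2, 0) -> merged; set of 2 now {0, 2}
Step 3: union(1, 4) -> merged; set of 1 now {1, 4}
Step 4: find(4) -> no change; set of 4 is {1, 4}
Step 5: union(2, 3) -> merged; set of 2 now {0, 2, 3}
Step 6: find(4) -> no change; set of 4 is {1, 4}
Set of 2: {0, 2, 3}; 3 is a member.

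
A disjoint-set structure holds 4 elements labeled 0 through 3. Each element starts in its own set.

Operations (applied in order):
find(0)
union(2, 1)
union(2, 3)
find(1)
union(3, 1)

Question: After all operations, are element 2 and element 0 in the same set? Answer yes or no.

Step 1: find(0) -> no change; set of 0 is {0}
Step 2: union(2, 1) -> merged; set of 2 now {1, 2}
Step 3: union(2, 3) -> merged; set of 2 now {1, 2, 3}
Step 4: find(1) -> no change; set of 1 is {1, 2, 3}
Step 5: union(3, 1) -> already same set; set of 3 now {1, 2, 3}
Set of 2: {1, 2, 3}; 0 is not a member.

Answer: no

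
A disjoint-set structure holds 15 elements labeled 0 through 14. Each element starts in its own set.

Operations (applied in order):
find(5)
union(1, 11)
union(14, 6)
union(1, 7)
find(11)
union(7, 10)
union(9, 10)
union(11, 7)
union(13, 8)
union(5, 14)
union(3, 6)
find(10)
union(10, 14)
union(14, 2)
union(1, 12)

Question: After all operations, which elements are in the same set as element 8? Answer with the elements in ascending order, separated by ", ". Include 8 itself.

Answer: 8, 13

Derivation:
Step 1: find(5) -> no change; set of 5 is {5}
Step 2: union(1, 11) -> merged; set of 1 now {1, 11}
Step 3: union(14, 6) -> merged; set of 14 now {6, 14}
Step 4: union(1, 7) -> merged; set of 1 now {1, 7, 11}
Step 5: find(11) -> no change; set of 11 is {1, 7, 11}
Step 6: union(7, 10) -> merged; set of 7 now {1, 7, 10, 11}
Step 7: union(9, 10) -> merged; set of 9 now {1, 7, 9, 10, 11}
Step 8: union(11, 7) -> already same set; set of 11 now {1, 7, 9, 10, 11}
Step 9: union(13, 8) -> merged; set of 13 now {8, 13}
Step 10: union(5, 14) -> merged; set of 5 now {5, 6, 14}
Step 11: union(3, 6) -> merged; set of 3 now {3, 5, 6, 14}
Step 12: find(10) -> no change; set of 10 is {1, 7, 9, 10, 11}
Step 13: union(10, 14) -> merged; set of 10 now {1, 3, 5, 6, 7, 9, 10, 11, 14}
Step 14: union(14, 2) -> merged; set of 14 now {1, 2, 3, 5, 6, 7, 9, 10, 11, 14}
Step 15: union(1, 12) -> merged; set of 1 now {1, 2, 3, 5, 6, 7, 9, 10, 11, 12, 14}
Component of 8: {8, 13}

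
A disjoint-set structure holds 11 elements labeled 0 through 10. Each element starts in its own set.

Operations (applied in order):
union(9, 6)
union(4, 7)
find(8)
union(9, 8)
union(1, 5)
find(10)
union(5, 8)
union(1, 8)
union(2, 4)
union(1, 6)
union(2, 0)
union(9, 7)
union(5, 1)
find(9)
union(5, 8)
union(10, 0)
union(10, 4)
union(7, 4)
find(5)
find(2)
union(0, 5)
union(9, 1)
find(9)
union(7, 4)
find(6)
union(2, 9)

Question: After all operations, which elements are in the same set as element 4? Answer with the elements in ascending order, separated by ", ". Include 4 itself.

Answer: 0, 1, 2, 4, 5, 6, 7, 8, 9, 10

Derivation:
Step 1: union(9, 6) -> merged; set of 9 now {6, 9}
Step 2: union(4, 7) -> merged; set of 4 now {4, 7}
Step 3: find(8) -> no change; set of 8 is {8}
Step 4: union(9, 8) -> merged; set of 9 now {6, 8, 9}
Step 5: union(1, 5) -> merged; set of 1 now {1, 5}
Step 6: find(10) -> no change; set of 10 is {10}
Step 7: union(5, 8) -> merged; set of 5 now {1, 5, 6, 8, 9}
Step 8: union(1, 8) -> already same set; set of 1 now {1, 5, 6, 8, 9}
Step 9: union(2, 4) -> merged; set of 2 now {2, 4, 7}
Step 10: union(1, 6) -> already same set; set of 1 now {1, 5, 6, 8, 9}
Step 11: union(2, 0) -> merged; set of 2 now {0, 2, 4, 7}
Step 12: union(9, 7) -> merged; set of 9 now {0, 1, 2, 4, 5, 6, 7, 8, 9}
Step 13: union(5, 1) -> already same set; set of 5 now {0, 1, 2, 4, 5, 6, 7, 8, 9}
Step 14: find(9) -> no change; set of 9 is {0, 1, 2, 4, 5, 6, 7, 8, 9}
Step 15: union(5, 8) -> already same set; set of 5 now {0, 1, 2, 4, 5, 6, 7, 8, 9}
Step 16: union(10, 0) -> merged; set of 10 now {0, 1, 2, 4, 5, 6, 7, 8, 9, 10}
Step 17: union(10, 4) -> already same set; set of 10 now {0, 1, 2, 4, 5, 6, 7, 8, 9, 10}
Step 18: union(7, 4) -> already same set; set of 7 now {0, 1, 2, 4, 5, 6, 7, 8, 9, 10}
Step 19: find(5) -> no change; set of 5 is {0, 1, 2, 4, 5, 6, 7, 8, 9, 10}
Step 20: find(2) -> no change; set of 2 is {0, 1, 2, 4, 5, 6, 7, 8, 9, 10}
Step 21: union(0, 5) -> already same set; set of 0 now {0, 1, 2, 4, 5, 6, 7, 8, 9, 10}
Step 22: union(9, 1) -> already same set; set of 9 now {0, 1, 2, 4, 5, 6, 7, 8, 9, 10}
Step 23: find(9) -> no change; set of 9 is {0, 1, 2, 4, 5, 6, 7, 8, 9, 10}
Step 24: union(7, 4) -> already same set; set of 7 now {0, 1, 2, 4, 5, 6, 7, 8, 9, 10}
Step 25: find(6) -> no change; set of 6 is {0, 1, 2, 4, 5, 6, 7, 8, 9, 10}
Step 26: union(2, 9) -> already same set; set of 2 now {0, 1, 2, 4, 5, 6, 7, 8, 9, 10}
Component of 4: {0, 1, 2, 4, 5, 6, 7, 8, 9, 10}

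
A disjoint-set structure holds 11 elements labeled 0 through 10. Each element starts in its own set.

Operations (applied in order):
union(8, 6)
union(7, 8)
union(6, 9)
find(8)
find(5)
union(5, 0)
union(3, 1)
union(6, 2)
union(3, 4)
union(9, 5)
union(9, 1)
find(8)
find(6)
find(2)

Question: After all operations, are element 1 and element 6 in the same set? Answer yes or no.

Step 1: union(8, 6) -> merged; set of 8 now {6, 8}
Step 2: union(7, 8) -> merged; set of 7 now {6, 7, 8}
Step 3: union(6, 9) -> merged; set of 6 now {6, 7, 8, 9}
Step 4: find(8) -> no change; set of 8 is {6, 7, 8, 9}
Step 5: find(5) -> no change; set of 5 is {5}
Step 6: union(5, 0) -> merged; set of 5 now {0, 5}
Step 7: union(3, 1) -> merged; set of 3 now {1, 3}
Step 8: union(6, 2) -> merged; set of 6 now {2, 6, 7, 8, 9}
Step 9: union(3, 4) -> merged; set of 3 now {1, 3, 4}
Step 10: union(9, 5) -> merged; set of 9 now {0, 2, 5, 6, 7, 8, 9}
Step 11: union(9, 1) -> merged; set of 9 now {0, 1, 2, 3, 4, 5, 6, 7, 8, 9}
Step 12: find(8) -> no change; set of 8 is {0, 1, 2, 3, 4, 5, 6, 7, 8, 9}
Step 13: find(6) -> no change; set of 6 is {0, 1, 2, 3, 4, 5, 6, 7, 8, 9}
Step 14: find(2) -> no change; set of 2 is {0, 1, 2, 3, 4, 5, 6, 7, 8, 9}
Set of 1: {0, 1, 2, 3, 4, 5, 6, 7, 8, 9}; 6 is a member.

Answer: yes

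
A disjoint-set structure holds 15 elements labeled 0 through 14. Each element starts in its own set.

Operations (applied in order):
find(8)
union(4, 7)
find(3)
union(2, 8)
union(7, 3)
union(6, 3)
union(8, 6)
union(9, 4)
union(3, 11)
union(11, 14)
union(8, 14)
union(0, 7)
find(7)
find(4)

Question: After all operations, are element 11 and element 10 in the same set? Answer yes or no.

Answer: no

Derivation:
Step 1: find(8) -> no change; set of 8 is {8}
Step 2: union(4, 7) -> merged; set of 4 now {4, 7}
Step 3: find(3) -> no change; set of 3 is {3}
Step 4: union(2, 8) -> merged; set of 2 now {2, 8}
Step 5: union(7, 3) -> merged; set of 7 now {3, 4, 7}
Step 6: union(6, 3) -> merged; set of 6 now {3, 4, 6, 7}
Step 7: union(8, 6) -> merged; set of 8 now {2, 3, 4, 6, 7, 8}
Step 8: union(9, 4) -> merged; set of 9 now {2, 3, 4, 6, 7, 8, 9}
Step 9: union(3, 11) -> merged; set of 3 now {2, 3, 4, 6, 7, 8, 9, 11}
Step 10: union(11, 14) -> merged; set of 11 now {2, 3, 4, 6, 7, 8, 9, 11, 14}
Step 11: union(8, 14) -> already same set; set of 8 now {2, 3, 4, 6, 7, 8, 9, 11, 14}
Step 12: union(0, 7) -> merged; set of 0 now {0, 2, 3, 4, 6, 7, 8, 9, 11, 14}
Step 13: find(7) -> no change; set of 7 is {0, 2, 3, 4, 6, 7, 8, 9, 11, 14}
Step 14: find(4) -> no change; set of 4 is {0, 2, 3, 4, 6, 7, 8, 9, 11, 14}
Set of 11: {0, 2, 3, 4, 6, 7, 8, 9, 11, 14}; 10 is not a member.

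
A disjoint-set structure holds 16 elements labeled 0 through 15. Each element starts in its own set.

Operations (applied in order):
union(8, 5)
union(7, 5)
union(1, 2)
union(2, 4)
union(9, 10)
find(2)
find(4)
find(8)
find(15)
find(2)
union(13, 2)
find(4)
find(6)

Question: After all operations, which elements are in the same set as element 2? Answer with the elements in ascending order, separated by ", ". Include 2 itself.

Answer: 1, 2, 4, 13

Derivation:
Step 1: union(8, 5) -> merged; set of 8 now {5, 8}
Step 2: union(7, 5) -> merged; set of 7 now {5, 7, 8}
Step 3: union(1, 2) -> merged; set of 1 now {1, 2}
Step 4: union(2, 4) -> merged; set of 2 now {1, 2, 4}
Step 5: union(9, 10) -> merged; set of 9 now {9, 10}
Step 6: find(2) -> no change; set of 2 is {1, 2, 4}
Step 7: find(4) -> no change; set of 4 is {1, 2, 4}
Step 8: find(8) -> no change; set of 8 is {5, 7, 8}
Step 9: find(15) -> no change; set of 15 is {15}
Step 10: find(2) -> no change; set of 2 is {1, 2, 4}
Step 11: union(13, 2) -> merged; set of 13 now {1, 2, 4, 13}
Step 12: find(4) -> no change; set of 4 is {1, 2, 4, 13}
Step 13: find(6) -> no change; set of 6 is {6}
Component of 2: {1, 2, 4, 13}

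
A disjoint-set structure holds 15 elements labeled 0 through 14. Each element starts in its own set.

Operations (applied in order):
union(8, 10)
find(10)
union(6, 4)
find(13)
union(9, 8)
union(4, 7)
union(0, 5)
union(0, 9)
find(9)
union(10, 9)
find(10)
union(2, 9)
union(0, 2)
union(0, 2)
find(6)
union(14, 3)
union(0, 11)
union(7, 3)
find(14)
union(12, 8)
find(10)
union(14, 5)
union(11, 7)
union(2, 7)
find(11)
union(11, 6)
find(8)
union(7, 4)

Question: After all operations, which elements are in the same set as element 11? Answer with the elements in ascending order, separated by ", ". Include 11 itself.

Answer: 0, 2, 3, 4, 5, 6, 7, 8, 9, 10, 11, 12, 14

Derivation:
Step 1: union(8, 10) -> merged; set of 8 now {8, 10}
Step 2: find(10) -> no change; set of 10 is {8, 10}
Step 3: union(6, 4) -> merged; set of 6 now {4, 6}
Step 4: find(13) -> no change; set of 13 is {13}
Step 5: union(9, 8) -> merged; set of 9 now {8, 9, 10}
Step 6: union(4, 7) -> merged; set of 4 now {4, 6, 7}
Step 7: union(0, 5) -> merged; set of 0 now {0, 5}
Step 8: union(0, 9) -> merged; set of 0 now {0, 5, 8, 9, 10}
Step 9: find(9) -> no change; set of 9 is {0, 5, 8, 9, 10}
Step 10: union(10, 9) -> already same set; set of 10 now {0, 5, 8, 9, 10}
Step 11: find(10) -> no change; set of 10 is {0, 5, 8, 9, 10}
Step 12: union(2, 9) -> merged; set of 2 now {0, 2, 5, 8, 9, 10}
Step 13: union(0, 2) -> already same set; set of 0 now {0, 2, 5, 8, 9, 10}
Step 14: union(0, 2) -> already same set; set of 0 now {0, 2, 5, 8, 9, 10}
Step 15: find(6) -> no change; set of 6 is {4, 6, 7}
Step 16: union(14, 3) -> merged; set of 14 now {3, 14}
Step 17: union(0, 11) -> merged; set of 0 now {0, 2, 5, 8, 9, 10, 11}
Step 18: union(7, 3) -> merged; set of 7 now {3, 4, 6, 7, 14}
Step 19: find(14) -> no change; set of 14 is {3, 4, 6, 7, 14}
Step 20: union(12, 8) -> merged; set of 12 now {0, 2, 5, 8, 9, 10, 11, 12}
Step 21: find(10) -> no change; set of 10 is {0, 2, 5, 8, 9, 10, 11, 12}
Step 22: union(14, 5) -> merged; set of 14 now {0, 2, 3, 4, 5, 6, 7, 8, 9, 10, 11, 12, 14}
Step 23: union(11, 7) -> already same set; set of 11 now {0, 2, 3, 4, 5, 6, 7, 8, 9, 10, 11, 12, 14}
Step 24: union(2, 7) -> already same set; set of 2 now {0, 2, 3, 4, 5, 6, 7, 8, 9, 10, 11, 12, 14}
Step 25: find(11) -> no change; set of 11 is {0, 2, 3, 4, 5, 6, 7, 8, 9, 10, 11, 12, 14}
Step 26: union(11, 6) -> already same set; set of 11 now {0, 2, 3, 4, 5, 6, 7, 8, 9, 10, 11, 12, 14}
Step 27: find(8) -> no change; set of 8 is {0, 2, 3, 4, 5, 6, 7, 8, 9, 10, 11, 12, 14}
Step 28: union(7, 4) -> already same set; set of 7 now {0, 2, 3, 4, 5, 6, 7, 8, 9, 10, 11, 12, 14}
Component of 11: {0, 2, 3, 4, 5, 6, 7, 8, 9, 10, 11, 12, 14}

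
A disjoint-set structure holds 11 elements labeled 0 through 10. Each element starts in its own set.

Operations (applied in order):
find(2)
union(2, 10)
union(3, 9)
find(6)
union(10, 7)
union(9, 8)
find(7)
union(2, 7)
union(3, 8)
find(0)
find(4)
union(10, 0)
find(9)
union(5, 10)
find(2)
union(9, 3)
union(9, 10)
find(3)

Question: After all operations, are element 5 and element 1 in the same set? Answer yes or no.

Answer: no

Derivation:
Step 1: find(2) -> no change; set of 2 is {2}
Step 2: union(2, 10) -> merged; set of 2 now {2, 10}
Step 3: union(3, 9) -> merged; set of 3 now {3, 9}
Step 4: find(6) -> no change; set of 6 is {6}
Step 5: union(10, 7) -> merged; set of 10 now {2, 7, 10}
Step 6: union(9, 8) -> merged; set of 9 now {3, 8, 9}
Step 7: find(7) -> no change; set of 7 is {2, 7, 10}
Step 8: union(2, 7) -> already same set; set of 2 now {2, 7, 10}
Step 9: union(3, 8) -> already same set; set of 3 now {3, 8, 9}
Step 10: find(0) -> no change; set of 0 is {0}
Step 11: find(4) -> no change; set of 4 is {4}
Step 12: union(10, 0) -> merged; set of 10 now {0, 2, 7, 10}
Step 13: find(9) -> no change; set of 9 is {3, 8, 9}
Step 14: union(5, 10) -> merged; set of 5 now {0, 2, 5, 7, 10}
Step 15: find(2) -> no change; set of 2 is {0, 2, 5, 7, 10}
Step 16: union(9, 3) -> already same set; set of 9 now {3, 8, 9}
Step 17: union(9, 10) -> merged; set of 9 now {0, 2, 3, 5, 7, 8, 9, 10}
Step 18: find(3) -> no change; set of 3 is {0, 2, 3, 5, 7, 8, 9, 10}
Set of 5: {0, 2, 3, 5, 7, 8, 9, 10}; 1 is not a member.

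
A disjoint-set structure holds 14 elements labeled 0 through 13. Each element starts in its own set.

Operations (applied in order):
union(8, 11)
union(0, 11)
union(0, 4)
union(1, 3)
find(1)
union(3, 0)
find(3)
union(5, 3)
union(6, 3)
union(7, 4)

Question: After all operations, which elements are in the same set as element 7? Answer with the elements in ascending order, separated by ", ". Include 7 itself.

Answer: 0, 1, 3, 4, 5, 6, 7, 8, 11

Derivation:
Step 1: union(8, 11) -> merged; set of 8 now {8, 11}
Step 2: union(0, 11) -> merged; set of 0 now {0, 8, 11}
Step 3: union(0, 4) -> merged; set of 0 now {0, 4, 8, 11}
Step 4: union(1, 3) -> merged; set of 1 now {1, 3}
Step 5: find(1) -> no change; set of 1 is {1, 3}
Step 6: union(3, 0) -> merged; set of 3 now {0, 1, 3, 4, 8, 11}
Step 7: find(3) -> no change; set of 3 is {0, 1, 3, 4, 8, 11}
Step 8: union(5, 3) -> merged; set of 5 now {0, 1, 3, 4, 5, 8, 11}
Step 9: union(6, 3) -> merged; set of 6 now {0, 1, 3, 4, 5, 6, 8, 11}
Step 10: union(7, 4) -> merged; set of 7 now {0, 1, 3, 4, 5, 6, 7, 8, 11}
Component of 7: {0, 1, 3, 4, 5, 6, 7, 8, 11}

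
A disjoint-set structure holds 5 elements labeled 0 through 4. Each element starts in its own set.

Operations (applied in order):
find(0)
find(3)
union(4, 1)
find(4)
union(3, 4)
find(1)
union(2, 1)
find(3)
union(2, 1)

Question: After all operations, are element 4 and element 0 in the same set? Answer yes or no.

Step 1: find(0) -> no change; set of 0 is {0}
Step 2: find(3) -> no change; set of 3 is {3}
Step 3: union(4, 1) -> merged; set of 4 now {1, 4}
Step 4: find(4) -> no change; set of 4 is {1, 4}
Step 5: union(3, 4) -> merged; set of 3 now {1, 3, 4}
Step 6: find(1) -> no change; set of 1 is {1, 3, 4}
Step 7: union(2, 1) -> merged; set of 2 now {1, 2, 3, 4}
Step 8: find(3) -> no change; set of 3 is {1, 2, 3, 4}
Step 9: union(2, 1) -> already same set; set of 2 now {1, 2, 3, 4}
Set of 4: {1, 2, 3, 4}; 0 is not a member.

Answer: no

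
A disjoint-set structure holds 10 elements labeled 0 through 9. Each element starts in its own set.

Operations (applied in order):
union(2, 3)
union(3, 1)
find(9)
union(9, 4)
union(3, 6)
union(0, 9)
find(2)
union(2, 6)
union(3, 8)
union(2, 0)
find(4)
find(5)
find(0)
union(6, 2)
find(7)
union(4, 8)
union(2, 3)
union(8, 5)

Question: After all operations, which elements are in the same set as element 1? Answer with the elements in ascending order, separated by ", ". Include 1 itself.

Answer: 0, 1, 2, 3, 4, 5, 6, 8, 9

Derivation:
Step 1: union(2, 3) -> merged; set of 2 now {2, 3}
Step 2: union(3, 1) -> merged; set of 3 now {1, 2, 3}
Step 3: find(9) -> no change; set of 9 is {9}
Step 4: union(9, 4) -> merged; set of 9 now {4, 9}
Step 5: union(3, 6) -> merged; set of 3 now {1, 2, 3, 6}
Step 6: union(0, 9) -> merged; set of 0 now {0, 4, 9}
Step 7: find(2) -> no change; set of 2 is {1, 2, 3, 6}
Step 8: union(2, 6) -> already same set; set of 2 now {1, 2, 3, 6}
Step 9: union(3, 8) -> merged; set of 3 now {1, 2, 3, 6, 8}
Step 10: union(2, 0) -> merged; set of 2 now {0, 1, 2, 3, 4, 6, 8, 9}
Step 11: find(4) -> no change; set of 4 is {0, 1, 2, 3, 4, 6, 8, 9}
Step 12: find(5) -> no change; set of 5 is {5}
Step 13: find(0) -> no change; set of 0 is {0, 1, 2, 3, 4, 6, 8, 9}
Step 14: union(6, 2) -> already same set; set of 6 now {0, 1, 2, 3, 4, 6, 8, 9}
Step 15: find(7) -> no change; set of 7 is {7}
Step 16: union(4, 8) -> already same set; set of 4 now {0, 1, 2, 3, 4, 6, 8, 9}
Step 17: union(2, 3) -> already same set; set of 2 now {0, 1, 2, 3, 4, 6, 8, 9}
Step 18: union(8, 5) -> merged; set of 8 now {0, 1, 2, 3, 4, 5, 6, 8, 9}
Component of 1: {0, 1, 2, 3, 4, 5, 6, 8, 9}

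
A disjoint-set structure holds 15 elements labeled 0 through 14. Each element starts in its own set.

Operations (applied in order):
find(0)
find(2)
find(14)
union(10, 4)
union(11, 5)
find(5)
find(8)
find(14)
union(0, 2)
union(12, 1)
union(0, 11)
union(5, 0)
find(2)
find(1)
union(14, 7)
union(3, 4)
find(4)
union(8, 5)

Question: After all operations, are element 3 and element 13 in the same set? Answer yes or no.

Step 1: find(0) -> no change; set of 0 is {0}
Step 2: find(2) -> no change; set of 2 is {2}
Step 3: find(14) -> no change; set of 14 is {14}
Step 4: union(10, 4) -> merged; set of 10 now {4, 10}
Step 5: union(11, 5) -> merged; set of 11 now {5, 11}
Step 6: find(5) -> no change; set of 5 is {5, 11}
Step 7: find(8) -> no change; set of 8 is {8}
Step 8: find(14) -> no change; set of 14 is {14}
Step 9: union(0, 2) -> merged; set of 0 now {0, 2}
Step 10: union(12, 1) -> merged; set of 12 now {1, 12}
Step 11: union(0, 11) -> merged; set of 0 now {0, 2, 5, 11}
Step 12: union(5, 0) -> already same set; set of 5 now {0, 2, 5, 11}
Step 13: find(2) -> no change; set of 2 is {0, 2, 5, 11}
Step 14: find(1) -> no change; set of 1 is {1, 12}
Step 15: union(14, 7) -> merged; set of 14 now {7, 14}
Step 16: union(3, 4) -> merged; set of 3 now {3, 4, 10}
Step 17: find(4) -> no change; set of 4 is {3, 4, 10}
Step 18: union(8, 5) -> merged; set of 8 now {0, 2, 5, 8, 11}
Set of 3: {3, 4, 10}; 13 is not a member.

Answer: no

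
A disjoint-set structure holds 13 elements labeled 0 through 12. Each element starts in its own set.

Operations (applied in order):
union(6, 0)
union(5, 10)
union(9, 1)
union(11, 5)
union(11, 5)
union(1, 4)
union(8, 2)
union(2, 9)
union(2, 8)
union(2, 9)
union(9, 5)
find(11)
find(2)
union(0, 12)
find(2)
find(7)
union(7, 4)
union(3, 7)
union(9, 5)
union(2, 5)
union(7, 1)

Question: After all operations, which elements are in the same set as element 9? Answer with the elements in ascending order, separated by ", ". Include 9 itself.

Answer: 1, 2, 3, 4, 5, 7, 8, 9, 10, 11

Derivation:
Step 1: union(6, 0) -> merged; set of 6 now {0, 6}
Step 2: union(5, 10) -> merged; set of 5 now {5, 10}
Step 3: union(9, 1) -> merged; set of 9 now {1, 9}
Step 4: union(11, 5) -> merged; set of 11 now {5, 10, 11}
Step 5: union(11, 5) -> already same set; set of 11 now {5, 10, 11}
Step 6: union(1, 4) -> merged; set of 1 now {1, 4, 9}
Step 7: union(8, 2) -> merged; set of 8 now {2, 8}
Step 8: union(2, 9) -> merged; set of 2 now {1, 2, 4, 8, 9}
Step 9: union(2, 8) -> already same set; set of 2 now {1, 2, 4, 8, 9}
Step 10: union(2, 9) -> already same set; set of 2 now {1, 2, 4, 8, 9}
Step 11: union(9, 5) -> merged; set of 9 now {1, 2, 4, 5, 8, 9, 10, 11}
Step 12: find(11) -> no change; set of 11 is {1, 2, 4, 5, 8, 9, 10, 11}
Step 13: find(2) -> no change; set of 2 is {1, 2, 4, 5, 8, 9, 10, 11}
Step 14: union(0, 12) -> merged; set of 0 now {0, 6, 12}
Step 15: find(2) -> no change; set of 2 is {1, 2, 4, 5, 8, 9, 10, 11}
Step 16: find(7) -> no change; set of 7 is {7}
Step 17: union(7, 4) -> merged; set of 7 now {1, 2, 4, 5, 7, 8, 9, 10, 11}
Step 18: union(3, 7) -> merged; set of 3 now {1, 2, 3, 4, 5, 7, 8, 9, 10, 11}
Step 19: union(9, 5) -> already same set; set of 9 now {1, 2, 3, 4, 5, 7, 8, 9, 10, 11}
Step 20: union(2, 5) -> already same set; set of 2 now {1, 2, 3, 4, 5, 7, 8, 9, 10, 11}
Step 21: union(7, 1) -> already same set; set of 7 now {1, 2, 3, 4, 5, 7, 8, 9, 10, 11}
Component of 9: {1, 2, 3, 4, 5, 7, 8, 9, 10, 11}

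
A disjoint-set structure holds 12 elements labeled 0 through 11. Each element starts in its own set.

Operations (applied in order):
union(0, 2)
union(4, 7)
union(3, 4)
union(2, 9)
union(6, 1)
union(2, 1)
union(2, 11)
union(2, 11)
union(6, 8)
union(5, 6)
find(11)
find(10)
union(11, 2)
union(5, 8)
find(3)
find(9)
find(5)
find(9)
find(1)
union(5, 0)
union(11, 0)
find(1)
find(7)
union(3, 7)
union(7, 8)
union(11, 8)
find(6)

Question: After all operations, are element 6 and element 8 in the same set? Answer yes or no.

Answer: yes

Derivation:
Step 1: union(0, 2) -> merged; set of 0 now {0, 2}
Step 2: union(4, 7) -> merged; set of 4 now {4, 7}
Step 3: union(3, 4) -> merged; set of 3 now {3, 4, 7}
Step 4: union(2, 9) -> merged; set of 2 now {0, 2, 9}
Step 5: union(6, 1) -> merged; set of 6 now {1, 6}
Step 6: union(2, 1) -> merged; set of 2 now {0, 1, 2, 6, 9}
Step 7: union(2, 11) -> merged; set of 2 now {0, 1, 2, 6, 9, 11}
Step 8: union(2, 11) -> already same set; set of 2 now {0, 1, 2, 6, 9, 11}
Step 9: union(6, 8) -> merged; set of 6 now {0, 1, 2, 6, 8, 9, 11}
Step 10: union(5, 6) -> merged; set of 5 now {0, 1, 2, 5, 6, 8, 9, 11}
Step 11: find(11) -> no change; set of 11 is {0, 1, 2, 5, 6, 8, 9, 11}
Step 12: find(10) -> no change; set of 10 is {10}
Step 13: union(11, 2) -> already same set; set of 11 now {0, 1, 2, 5, 6, 8, 9, 11}
Step 14: union(5, 8) -> already same set; set of 5 now {0, 1, 2, 5, 6, 8, 9, 11}
Step 15: find(3) -> no change; set of 3 is {3, 4, 7}
Step 16: find(9) -> no change; set of 9 is {0, 1, 2, 5, 6, 8, 9, 11}
Step 17: find(5) -> no change; set of 5 is {0, 1, 2, 5, 6, 8, 9, 11}
Step 18: find(9) -> no change; set of 9 is {0, 1, 2, 5, 6, 8, 9, 11}
Step 19: find(1) -> no change; set of 1 is {0, 1, 2, 5, 6, 8, 9, 11}
Step 20: union(5, 0) -> already same set; set of 5 now {0, 1, 2, 5, 6, 8, 9, 11}
Step 21: union(11, 0) -> already same set; set of 11 now {0, 1, 2, 5, 6, 8, 9, 11}
Step 22: find(1) -> no change; set of 1 is {0, 1, 2, 5, 6, 8, 9, 11}
Step 23: find(7) -> no change; set of 7 is {3, 4, 7}
Step 24: union(3, 7) -> already same set; set of 3 now {3, 4, 7}
Step 25: union(7, 8) -> merged; set of 7 now {0, 1, 2, 3, 4, 5, 6, 7, 8, 9, 11}
Step 26: union(11, 8) -> already same set; set of 11 now {0, 1, 2, 3, 4, 5, 6, 7, 8, 9, 11}
Step 27: find(6) -> no change; set of 6 is {0, 1, 2, 3, 4, 5, 6, 7, 8, 9, 11}
Set of 6: {0, 1, 2, 3, 4, 5, 6, 7, 8, 9, 11}; 8 is a member.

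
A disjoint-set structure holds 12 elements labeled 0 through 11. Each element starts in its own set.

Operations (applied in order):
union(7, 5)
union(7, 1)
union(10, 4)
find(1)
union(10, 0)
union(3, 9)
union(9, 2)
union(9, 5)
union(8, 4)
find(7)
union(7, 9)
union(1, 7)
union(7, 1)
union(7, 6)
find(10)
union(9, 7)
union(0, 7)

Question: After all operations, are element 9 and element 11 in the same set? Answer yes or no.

Step 1: union(7, 5) -> merged; set of 7 now {5, 7}
Step 2: union(7, 1) -> merged; set of 7 now {1, 5, 7}
Step 3: union(10, 4) -> merged; set of 10 now {4, 10}
Step 4: find(1) -> no change; set of 1 is {1, 5, 7}
Step 5: union(10, 0) -> merged; set of 10 now {0, 4, 10}
Step 6: union(3, 9) -> merged; set of 3 now {3, 9}
Step 7: union(9, 2) -> merged; set of 9 now {2, 3, 9}
Step 8: union(9, 5) -> merged; set of 9 now {1, 2, 3, 5, 7, 9}
Step 9: union(8, 4) -> merged; set of 8 now {0, 4, 8, 10}
Step 10: find(7) -> no change; set of 7 is {1, 2, 3, 5, 7, 9}
Step 11: union(7, 9) -> already same set; set of 7 now {1, 2, 3, 5, 7, 9}
Step 12: union(1, 7) -> already same set; set of 1 now {1, 2, 3, 5, 7, 9}
Step 13: union(7, 1) -> already same set; set of 7 now {1, 2, 3, 5, 7, 9}
Step 14: union(7, 6) -> merged; set of 7 now {1, 2, 3, 5, 6, 7, 9}
Step 15: find(10) -> no change; set of 10 is {0, 4, 8, 10}
Step 16: union(9, 7) -> already same set; set of 9 now {1, 2, 3, 5, 6, 7, 9}
Step 17: union(0, 7) -> merged; set of 0 now {0, 1, 2, 3, 4, 5, 6, 7, 8, 9, 10}
Set of 9: {0, 1, 2, 3, 4, 5, 6, 7, 8, 9, 10}; 11 is not a member.

Answer: no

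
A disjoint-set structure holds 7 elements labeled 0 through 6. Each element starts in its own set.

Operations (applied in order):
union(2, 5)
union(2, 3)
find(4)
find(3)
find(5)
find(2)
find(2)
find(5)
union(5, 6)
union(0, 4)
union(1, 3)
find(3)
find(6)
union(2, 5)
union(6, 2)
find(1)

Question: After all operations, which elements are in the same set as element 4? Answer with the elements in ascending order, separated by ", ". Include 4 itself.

Step 1: union(2, 5) -> merged; set of 2 now {2, 5}
Step 2: union(2, 3) -> merged; set of 2 now {2, 3, 5}
Step 3: find(4) -> no change; set of 4 is {4}
Step 4: find(3) -> no change; set of 3 is {2, 3, 5}
Step 5: find(5) -> no change; set of 5 is {2, 3, 5}
Step 6: find(2) -> no change; set of 2 is {2, 3, 5}
Step 7: find(2) -> no change; set of 2 is {2, 3, 5}
Step 8: find(5) -> no change; set of 5 is {2, 3, 5}
Step 9: union(5, 6) -> merged; set of 5 now {2, 3, 5, 6}
Step 10: union(0, 4) -> merged; set of 0 now {0, 4}
Step 11: union(1, 3) -> merged; set of 1 now {1, 2, 3, 5, 6}
Step 12: find(3) -> no change; set of 3 is {1, 2, 3, 5, 6}
Step 13: find(6) -> no change; set of 6 is {1, 2, 3, 5, 6}
Step 14: union(2, 5) -> already same set; set of 2 now {1, 2, 3, 5, 6}
Step 15: union(6, 2) -> already same set; set of 6 now {1, 2, 3, 5, 6}
Step 16: find(1) -> no change; set of 1 is {1, 2, 3, 5, 6}
Component of 4: {0, 4}

Answer: 0, 4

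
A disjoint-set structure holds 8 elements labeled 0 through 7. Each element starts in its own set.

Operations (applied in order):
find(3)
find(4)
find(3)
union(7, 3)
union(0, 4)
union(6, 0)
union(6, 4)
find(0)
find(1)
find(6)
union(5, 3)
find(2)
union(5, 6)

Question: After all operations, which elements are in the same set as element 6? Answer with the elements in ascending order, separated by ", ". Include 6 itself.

Answer: 0, 3, 4, 5, 6, 7

Derivation:
Step 1: find(3) -> no change; set of 3 is {3}
Step 2: find(4) -> no change; set of 4 is {4}
Step 3: find(3) -> no change; set of 3 is {3}
Step 4: union(7, 3) -> merged; set of 7 now {3, 7}
Step 5: union(0, 4) -> merged; set of 0 now {0, 4}
Step 6: union(6, 0) -> merged; set of 6 now {0, 4, 6}
Step 7: union(6, 4) -> already same set; set of 6 now {0, 4, 6}
Step 8: find(0) -> no change; set of 0 is {0, 4, 6}
Step 9: find(1) -> no change; set of 1 is {1}
Step 10: find(6) -> no change; set of 6 is {0, 4, 6}
Step 11: union(5, 3) -> merged; set of 5 now {3, 5, 7}
Step 12: find(2) -> no change; set of 2 is {2}
Step 13: union(5, 6) -> merged; set of 5 now {0, 3, 4, 5, 6, 7}
Component of 6: {0, 3, 4, 5, 6, 7}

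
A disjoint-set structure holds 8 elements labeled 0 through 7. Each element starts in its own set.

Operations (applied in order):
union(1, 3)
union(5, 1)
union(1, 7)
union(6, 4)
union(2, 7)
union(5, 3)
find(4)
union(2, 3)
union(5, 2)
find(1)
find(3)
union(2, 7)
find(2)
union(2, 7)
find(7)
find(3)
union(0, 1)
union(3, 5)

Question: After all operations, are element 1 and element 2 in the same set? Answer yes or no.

Answer: yes

Derivation:
Step 1: union(1, 3) -> merged; set of 1 now {1, 3}
Step 2: union(5, 1) -> merged; set of 5 now {1, 3, 5}
Step 3: union(1, 7) -> merged; set of 1 now {1, 3, 5, 7}
Step 4: union(6, 4) -> merged; set of 6 now {4, 6}
Step 5: union(2, 7) -> merged; set of 2 now {1, 2, 3, 5, 7}
Step 6: union(5, 3) -> already same set; set of 5 now {1, 2, 3, 5, 7}
Step 7: find(4) -> no change; set of 4 is {4, 6}
Step 8: union(2, 3) -> already same set; set of 2 now {1, 2, 3, 5, 7}
Step 9: union(5, 2) -> already same set; set of 5 now {1, 2, 3, 5, 7}
Step 10: find(1) -> no change; set of 1 is {1, 2, 3, 5, 7}
Step 11: find(3) -> no change; set of 3 is {1, 2, 3, 5, 7}
Step 12: union(2, 7) -> already same set; set of 2 now {1, 2, 3, 5, 7}
Step 13: find(2) -> no change; set of 2 is {1, 2, 3, 5, 7}
Step 14: union(2, 7) -> already same set; set of 2 now {1, 2, 3, 5, 7}
Step 15: find(7) -> no change; set of 7 is {1, 2, 3, 5, 7}
Step 16: find(3) -> no change; set of 3 is {1, 2, 3, 5, 7}
Step 17: union(0, 1) -> merged; set of 0 now {0, 1, 2, 3, 5, 7}
Step 18: union(3, 5) -> already same set; set of 3 now {0, 1, 2, 3, 5, 7}
Set of 1: {0, 1, 2, 3, 5, 7}; 2 is a member.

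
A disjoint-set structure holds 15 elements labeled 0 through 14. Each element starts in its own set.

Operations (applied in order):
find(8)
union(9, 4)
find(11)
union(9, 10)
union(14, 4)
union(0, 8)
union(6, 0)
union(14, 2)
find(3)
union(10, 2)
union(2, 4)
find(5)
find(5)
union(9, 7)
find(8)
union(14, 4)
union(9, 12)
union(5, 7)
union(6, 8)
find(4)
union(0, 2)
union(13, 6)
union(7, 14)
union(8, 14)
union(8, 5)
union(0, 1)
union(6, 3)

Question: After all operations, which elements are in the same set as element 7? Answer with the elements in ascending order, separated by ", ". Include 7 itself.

Answer: 0, 1, 2, 3, 4, 5, 6, 7, 8, 9, 10, 12, 13, 14

Derivation:
Step 1: find(8) -> no change; set of 8 is {8}
Step 2: union(9, 4) -> merged; set of 9 now {4, 9}
Step 3: find(11) -> no change; set of 11 is {11}
Step 4: union(9, 10) -> merged; set of 9 now {4, 9, 10}
Step 5: union(14, 4) -> merged; set of 14 now {4, 9, 10, 14}
Step 6: union(0, 8) -> merged; set of 0 now {0, 8}
Step 7: union(6, 0) -> merged; set of 6 now {0, 6, 8}
Step 8: union(14, 2) -> merged; set of 14 now {2, 4, 9, 10, 14}
Step 9: find(3) -> no change; set of 3 is {3}
Step 10: union(10, 2) -> already same set; set of 10 now {2, 4, 9, 10, 14}
Step 11: union(2, 4) -> already same set; set of 2 now {2, 4, 9, 10, 14}
Step 12: find(5) -> no change; set of 5 is {5}
Step 13: find(5) -> no change; set of 5 is {5}
Step 14: union(9, 7) -> merged; set of 9 now {2, 4, 7, 9, 10, 14}
Step 15: find(8) -> no change; set of 8 is {0, 6, 8}
Step 16: union(14, 4) -> already same set; set of 14 now {2, 4, 7, 9, 10, 14}
Step 17: union(9, 12) -> merged; set of 9 now {2, 4, 7, 9, 10, 12, 14}
Step 18: union(5, 7) -> merged; set of 5 now {2, 4, 5, 7, 9, 10, 12, 14}
Step 19: union(6, 8) -> already same set; set of 6 now {0, 6, 8}
Step 20: find(4) -> no change; set of 4 is {2, 4, 5, 7, 9, 10, 12, 14}
Step 21: union(0, 2) -> merged; set of 0 now {0, 2, 4, 5, 6, 7, 8, 9, 10, 12, 14}
Step 22: union(13, 6) -> merged; set of 13 now {0, 2, 4, 5, 6, 7, 8, 9, 10, 12, 13, 14}
Step 23: union(7, 14) -> already same set; set of 7 now {0, 2, 4, 5, 6, 7, 8, 9, 10, 12, 13, 14}
Step 24: union(8, 14) -> already same set; set of 8 now {0, 2, 4, 5, 6, 7, 8, 9, 10, 12, 13, 14}
Step 25: union(8, 5) -> already same set; set of 8 now {0, 2, 4, 5, 6, 7, 8, 9, 10, 12, 13, 14}
Step 26: union(0, 1) -> merged; set of 0 now {0, 1, 2, 4, 5, 6, 7, 8, 9, 10, 12, 13, 14}
Step 27: union(6, 3) -> merged; set of 6 now {0, 1, 2, 3, 4, 5, 6, 7, 8, 9, 10, 12, 13, 14}
Component of 7: {0, 1, 2, 3, 4, 5, 6, 7, 8, 9, 10, 12, 13, 14}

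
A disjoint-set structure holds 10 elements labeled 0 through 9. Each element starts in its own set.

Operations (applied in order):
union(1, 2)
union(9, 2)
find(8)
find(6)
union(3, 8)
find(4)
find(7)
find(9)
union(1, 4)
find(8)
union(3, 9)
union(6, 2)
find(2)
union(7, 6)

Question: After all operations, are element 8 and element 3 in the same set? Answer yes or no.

Answer: yes

Derivation:
Step 1: union(1, 2) -> merged; set of 1 now {1, 2}
Step 2: union(9, 2) -> merged; set of 9 now {1, 2, 9}
Step 3: find(8) -> no change; set of 8 is {8}
Step 4: find(6) -> no change; set of 6 is {6}
Step 5: union(3, 8) -> merged; set of 3 now {3, 8}
Step 6: find(4) -> no change; set of 4 is {4}
Step 7: find(7) -> no change; set of 7 is {7}
Step 8: find(9) -> no change; set of 9 is {1, 2, 9}
Step 9: union(1, 4) -> merged; set of 1 now {1, 2, 4, 9}
Step 10: find(8) -> no change; set of 8 is {3, 8}
Step 11: union(3, 9) -> merged; set of 3 now {1, 2, 3, 4, 8, 9}
Step 12: union(6, 2) -> merged; set of 6 now {1, 2, 3, 4, 6, 8, 9}
Step 13: find(2) -> no change; set of 2 is {1, 2, 3, 4, 6, 8, 9}
Step 14: union(7, 6) -> merged; set of 7 now {1, 2, 3, 4, 6, 7, 8, 9}
Set of 8: {1, 2, 3, 4, 6, 7, 8, 9}; 3 is a member.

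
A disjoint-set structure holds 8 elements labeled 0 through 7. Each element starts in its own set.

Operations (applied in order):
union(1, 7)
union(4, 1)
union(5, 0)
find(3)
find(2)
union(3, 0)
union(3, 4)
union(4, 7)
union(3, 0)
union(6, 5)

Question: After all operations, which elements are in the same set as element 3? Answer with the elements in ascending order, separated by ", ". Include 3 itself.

Answer: 0, 1, 3, 4, 5, 6, 7

Derivation:
Step 1: union(1, 7) -> merged; set of 1 now {1, 7}
Step 2: union(4, 1) -> merged; set of 4 now {1, 4, 7}
Step 3: union(5, 0) -> merged; set of 5 now {0, 5}
Step 4: find(3) -> no change; set of 3 is {3}
Step 5: find(2) -> no change; set of 2 is {2}
Step 6: union(3, 0) -> merged; set of 3 now {0, 3, 5}
Step 7: union(3, 4) -> merged; set of 3 now {0, 1, 3, 4, 5, 7}
Step 8: union(4, 7) -> already same set; set of 4 now {0, 1, 3, 4, 5, 7}
Step 9: union(3, 0) -> already same set; set of 3 now {0, 1, 3, 4, 5, 7}
Step 10: union(6, 5) -> merged; set of 6 now {0, 1, 3, 4, 5, 6, 7}
Component of 3: {0, 1, 3, 4, 5, 6, 7}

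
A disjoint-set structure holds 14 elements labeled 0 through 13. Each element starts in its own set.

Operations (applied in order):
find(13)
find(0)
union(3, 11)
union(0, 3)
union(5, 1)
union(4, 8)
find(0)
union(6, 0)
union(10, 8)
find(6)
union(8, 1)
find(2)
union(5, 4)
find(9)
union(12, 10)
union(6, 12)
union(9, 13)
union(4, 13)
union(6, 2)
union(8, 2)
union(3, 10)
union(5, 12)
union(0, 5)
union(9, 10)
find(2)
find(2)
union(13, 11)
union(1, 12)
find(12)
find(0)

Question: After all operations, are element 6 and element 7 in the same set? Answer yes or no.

Answer: no

Derivation:
Step 1: find(13) -> no change; set of 13 is {13}
Step 2: find(0) -> no change; set of 0 is {0}
Step 3: union(3, 11) -> merged; set of 3 now {3, 11}
Step 4: union(0, 3) -> merged; set of 0 now {0, 3, 11}
Step 5: union(5, 1) -> merged; set of 5 now {1, 5}
Step 6: union(4, 8) -> merged; set of 4 now {4, 8}
Step 7: find(0) -> no change; set of 0 is {0, 3, 11}
Step 8: union(6, 0) -> merged; set of 6 now {0, 3, 6, 11}
Step 9: union(10, 8) -> merged; set of 10 now {4, 8, 10}
Step 10: find(6) -> no change; set of 6 is {0, 3, 6, 11}
Step 11: union(8, 1) -> merged; set of 8 now {1, 4, 5, 8, 10}
Step 12: find(2) -> no change; set of 2 is {2}
Step 13: union(5, 4) -> already same set; set of 5 now {1, 4, 5, 8, 10}
Step 14: find(9) -> no change; set of 9 is {9}
Step 15: union(12, 10) -> merged; set of 12 now {1, 4, 5, 8, 10, 12}
Step 16: union(6, 12) -> merged; set of 6 now {0, 1, 3, 4, 5, 6, 8, 10, 11, 12}
Step 17: union(9, 13) -> merged; set of 9 now {9, 13}
Step 18: union(4, 13) -> merged; set of 4 now {0, 1, 3, 4, 5, 6, 8, 9, 10, 11, 12, 13}
Step 19: union(6, 2) -> merged; set of 6 now {0, 1, 2, 3, 4, 5, 6, 8, 9, 10, 11, 12, 13}
Step 20: union(8, 2) -> already same set; set of 8 now {0, 1, 2, 3, 4, 5, 6, 8, 9, 10, 11, 12, 13}
Step 21: union(3, 10) -> already same set; set of 3 now {0, 1, 2, 3, 4, 5, 6, 8, 9, 10, 11, 12, 13}
Step 22: union(5, 12) -> already same set; set of 5 now {0, 1, 2, 3, 4, 5, 6, 8, 9, 10, 11, 12, 13}
Step 23: union(0, 5) -> already same set; set of 0 now {0, 1, 2, 3, 4, 5, 6, 8, 9, 10, 11, 12, 13}
Step 24: union(9, 10) -> already same set; set of 9 now {0, 1, 2, 3, 4, 5, 6, 8, 9, 10, 11, 12, 13}
Step 25: find(2) -> no change; set of 2 is {0, 1, 2, 3, 4, 5, 6, 8, 9, 10, 11, 12, 13}
Step 26: find(2) -> no change; set of 2 is {0, 1, 2, 3, 4, 5, 6, 8, 9, 10, 11, 12, 13}
Step 27: union(13, 11) -> already same set; set of 13 now {0, 1, 2, 3, 4, 5, 6, 8, 9, 10, 11, 12, 13}
Step 28: union(1, 12) -> already same set; set of 1 now {0, 1, 2, 3, 4, 5, 6, 8, 9, 10, 11, 12, 13}
Step 29: find(12) -> no change; set of 12 is {0, 1, 2, 3, 4, 5, 6, 8, 9, 10, 11, 12, 13}
Step 30: find(0) -> no change; set of 0 is {0, 1, 2, 3, 4, 5, 6, 8, 9, 10, 11, 12, 13}
Set of 6: {0, 1, 2, 3, 4, 5, 6, 8, 9, 10, 11, 12, 13}; 7 is not a member.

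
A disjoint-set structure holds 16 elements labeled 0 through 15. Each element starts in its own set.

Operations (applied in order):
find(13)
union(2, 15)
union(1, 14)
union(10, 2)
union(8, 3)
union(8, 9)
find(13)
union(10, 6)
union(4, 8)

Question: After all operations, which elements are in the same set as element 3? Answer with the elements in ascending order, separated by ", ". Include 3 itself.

Step 1: find(13) -> no change; set of 13 is {13}
Step 2: union(2, 15) -> merged; set of 2 now {2, 15}
Step 3: union(1, 14) -> merged; set of 1 now {1, 14}
Step 4: union(10, 2) -> merged; set of 10 now {2, 10, 15}
Step 5: union(8, 3) -> merged; set of 8 now {3, 8}
Step 6: union(8, 9) -> merged; set of 8 now {3, 8, 9}
Step 7: find(13) -> no change; set of 13 is {13}
Step 8: union(10, 6) -> merged; set of 10 now {2, 6, 10, 15}
Step 9: union(4, 8) -> merged; set of 4 now {3, 4, 8, 9}
Component of 3: {3, 4, 8, 9}

Answer: 3, 4, 8, 9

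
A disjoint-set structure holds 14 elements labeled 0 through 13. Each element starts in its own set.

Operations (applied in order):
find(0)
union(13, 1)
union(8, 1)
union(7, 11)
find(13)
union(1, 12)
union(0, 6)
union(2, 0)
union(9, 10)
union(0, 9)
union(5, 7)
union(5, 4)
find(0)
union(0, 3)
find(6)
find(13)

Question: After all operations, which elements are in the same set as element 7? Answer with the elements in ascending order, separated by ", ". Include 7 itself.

Answer: 4, 5, 7, 11

Derivation:
Step 1: find(0) -> no change; set of 0 is {0}
Step 2: union(13, 1) -> merged; set of 13 now {1, 13}
Step 3: union(8, 1) -> merged; set of 8 now {1, 8, 13}
Step 4: union(7, 11) -> merged; set of 7 now {7, 11}
Step 5: find(13) -> no change; set of 13 is {1, 8, 13}
Step 6: union(1, 12) -> merged; set of 1 now {1, 8, 12, 13}
Step 7: union(0, 6) -> merged; set of 0 now {0, 6}
Step 8: union(2, 0) -> merged; set of 2 now {0, 2, 6}
Step 9: union(9, 10) -> merged; set of 9 now {9, 10}
Step 10: union(0, 9) -> merged; set of 0 now {0, 2, 6, 9, 10}
Step 11: union(5, 7) -> merged; set of 5 now {5, 7, 11}
Step 12: union(5, 4) -> merged; set of 5 now {4, 5, 7, 11}
Step 13: find(0) -> no change; set of 0 is {0, 2, 6, 9, 10}
Step 14: union(0, 3) -> merged; set of 0 now {0, 2, 3, 6, 9, 10}
Step 15: find(6) -> no change; set of 6 is {0, 2, 3, 6, 9, 10}
Step 16: find(13) -> no change; set of 13 is {1, 8, 12, 13}
Component of 7: {4, 5, 7, 11}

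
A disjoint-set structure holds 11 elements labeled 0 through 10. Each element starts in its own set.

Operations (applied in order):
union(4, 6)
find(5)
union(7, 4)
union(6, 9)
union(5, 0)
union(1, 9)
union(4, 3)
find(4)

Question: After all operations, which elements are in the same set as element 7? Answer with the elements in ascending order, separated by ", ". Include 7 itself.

Answer: 1, 3, 4, 6, 7, 9

Derivation:
Step 1: union(4, 6) -> merged; set of 4 now {4, 6}
Step 2: find(5) -> no change; set of 5 is {5}
Step 3: union(7, 4) -> merged; set of 7 now {4, 6, 7}
Step 4: union(6, 9) -> merged; set of 6 now {4, 6, 7, 9}
Step 5: union(5, 0) -> merged; set of 5 now {0, 5}
Step 6: union(1, 9) -> merged; set of 1 now {1, 4, 6, 7, 9}
Step 7: union(4, 3) -> merged; set of 4 now {1, 3, 4, 6, 7, 9}
Step 8: find(4) -> no change; set of 4 is {1, 3, 4, 6, 7, 9}
Component of 7: {1, 3, 4, 6, 7, 9}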